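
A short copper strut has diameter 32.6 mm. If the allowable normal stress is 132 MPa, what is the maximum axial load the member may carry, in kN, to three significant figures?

110 kN

A = 834.7 mm².
P_max = σ_allow · A = 132 · 834.7 = 110200 N = 110.2 kN.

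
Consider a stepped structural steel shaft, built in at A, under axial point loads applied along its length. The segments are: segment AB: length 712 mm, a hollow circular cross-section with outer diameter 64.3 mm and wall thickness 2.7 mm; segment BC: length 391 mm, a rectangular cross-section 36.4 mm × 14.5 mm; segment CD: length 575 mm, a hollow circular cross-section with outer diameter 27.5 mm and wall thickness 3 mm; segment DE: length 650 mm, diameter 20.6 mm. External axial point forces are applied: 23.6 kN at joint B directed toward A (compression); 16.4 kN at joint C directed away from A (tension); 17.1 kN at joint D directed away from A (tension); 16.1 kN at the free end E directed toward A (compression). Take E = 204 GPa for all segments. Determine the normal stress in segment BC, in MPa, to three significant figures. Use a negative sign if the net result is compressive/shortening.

Internal axial forces (sectioning from the free end, tension +): N_DE = -16.1 kN, N_CD = 1 kN, N_BC = 17.4 kN, N_AB = -6.2 kN.
A_BC = 527.8 mm².
σ_BC = N_BC/A_BC = 17400/527.8 = 32.97 MPa.

33.0 MPa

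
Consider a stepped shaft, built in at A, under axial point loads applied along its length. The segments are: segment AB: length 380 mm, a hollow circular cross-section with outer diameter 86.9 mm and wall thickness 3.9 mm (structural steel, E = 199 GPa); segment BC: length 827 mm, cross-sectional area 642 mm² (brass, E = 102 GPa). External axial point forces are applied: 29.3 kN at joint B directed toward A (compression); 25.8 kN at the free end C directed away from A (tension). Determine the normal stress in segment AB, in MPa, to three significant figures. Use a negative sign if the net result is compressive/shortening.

Internal axial forces (sectioning from the free end, tension +): N_BC = 25.8 kN, N_AB = -3.5 kN.
A_AB = 1017 mm².
σ_AB = N_AB/A_AB = -3500/1017 = -3.442 MPa.

-3.44 MPa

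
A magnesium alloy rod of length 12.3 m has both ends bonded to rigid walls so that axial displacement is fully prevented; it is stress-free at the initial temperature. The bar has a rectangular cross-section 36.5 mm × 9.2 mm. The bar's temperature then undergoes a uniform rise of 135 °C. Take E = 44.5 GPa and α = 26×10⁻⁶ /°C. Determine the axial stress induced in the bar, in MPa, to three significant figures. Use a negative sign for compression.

-156 MPa

Free thermal expansion αLΔT = 26e-6 · 12300 · 135 = 43.17 mm.
The walls impose strain ε = −(43.17)/12300 = -3.5100e-03; σ = Eε = 44500 · -3.5100e-03 = -156.2 MPa.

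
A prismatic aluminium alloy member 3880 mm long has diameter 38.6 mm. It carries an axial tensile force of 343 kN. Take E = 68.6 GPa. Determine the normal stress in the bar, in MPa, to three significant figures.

A = 1170 mm².
σ = N/A = 343000/1170 = 293.1 MPa.

293 MPa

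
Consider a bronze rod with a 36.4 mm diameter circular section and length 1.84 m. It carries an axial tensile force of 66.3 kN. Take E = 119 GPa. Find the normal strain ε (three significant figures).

A = 1041 mm².
σ = N/A = 63.71 MPa; ε = σ/E = 63.71/119000 = 5.354e-04.

5.35e-04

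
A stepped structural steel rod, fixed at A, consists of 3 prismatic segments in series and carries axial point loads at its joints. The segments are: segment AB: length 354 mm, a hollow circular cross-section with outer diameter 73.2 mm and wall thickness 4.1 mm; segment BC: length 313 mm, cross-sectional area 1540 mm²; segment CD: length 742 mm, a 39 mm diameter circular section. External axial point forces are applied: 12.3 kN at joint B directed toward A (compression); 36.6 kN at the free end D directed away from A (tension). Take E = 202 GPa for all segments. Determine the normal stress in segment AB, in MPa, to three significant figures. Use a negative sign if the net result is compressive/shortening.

Internal axial forces (sectioning from the free end, tension +): N_CD = 36.6 kN, N_BC = 36.6 kN, N_AB = 24.3 kN.
A_AB = 890 mm².
σ_AB = N_AB/A_AB = 24300/890 = 27.3 MPa.

27.3 MPa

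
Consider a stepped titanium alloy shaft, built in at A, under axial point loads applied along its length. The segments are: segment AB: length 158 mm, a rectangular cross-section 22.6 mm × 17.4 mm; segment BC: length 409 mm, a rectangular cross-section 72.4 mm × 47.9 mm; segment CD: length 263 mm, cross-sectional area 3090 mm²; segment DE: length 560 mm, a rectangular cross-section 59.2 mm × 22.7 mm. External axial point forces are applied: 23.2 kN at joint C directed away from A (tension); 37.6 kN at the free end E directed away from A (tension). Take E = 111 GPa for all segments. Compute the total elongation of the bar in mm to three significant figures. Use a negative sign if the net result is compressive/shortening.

0.455 mm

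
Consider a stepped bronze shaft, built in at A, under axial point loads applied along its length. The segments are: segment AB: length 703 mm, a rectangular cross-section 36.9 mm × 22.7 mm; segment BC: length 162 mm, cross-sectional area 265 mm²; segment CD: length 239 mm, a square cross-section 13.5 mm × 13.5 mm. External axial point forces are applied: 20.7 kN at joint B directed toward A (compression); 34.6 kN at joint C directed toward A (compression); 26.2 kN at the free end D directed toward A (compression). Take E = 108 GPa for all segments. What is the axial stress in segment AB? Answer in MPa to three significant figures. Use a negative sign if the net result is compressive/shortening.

-97.3 MPa

Internal axial forces (sectioning from the free end, tension +): N_CD = -26.2 kN, N_BC = -60.8 kN, N_AB = -81.5 kN.
A_AB = 837.6 mm².
σ_AB = N_AB/A_AB = -81500/837.6 = -97.3 MPa.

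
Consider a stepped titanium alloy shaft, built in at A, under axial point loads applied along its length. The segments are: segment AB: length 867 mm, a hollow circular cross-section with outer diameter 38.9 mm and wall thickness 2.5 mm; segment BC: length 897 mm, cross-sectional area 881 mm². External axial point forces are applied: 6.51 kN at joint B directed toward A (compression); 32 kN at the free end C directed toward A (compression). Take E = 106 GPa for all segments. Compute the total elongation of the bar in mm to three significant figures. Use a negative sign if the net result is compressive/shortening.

Internal axial forces (sectioning from the free end, tension +): N_BC = -32 kN, N_AB = -38.51 kN.
A_AB = 285.9 mm².
δ_AB = -38510·867/(285.9·106000) = -1.102 mm
δ_BC = -32000·897/(881·106000) = -0.3074 mm
δ = Σδ_i = -1.409 mm.

-1.41 mm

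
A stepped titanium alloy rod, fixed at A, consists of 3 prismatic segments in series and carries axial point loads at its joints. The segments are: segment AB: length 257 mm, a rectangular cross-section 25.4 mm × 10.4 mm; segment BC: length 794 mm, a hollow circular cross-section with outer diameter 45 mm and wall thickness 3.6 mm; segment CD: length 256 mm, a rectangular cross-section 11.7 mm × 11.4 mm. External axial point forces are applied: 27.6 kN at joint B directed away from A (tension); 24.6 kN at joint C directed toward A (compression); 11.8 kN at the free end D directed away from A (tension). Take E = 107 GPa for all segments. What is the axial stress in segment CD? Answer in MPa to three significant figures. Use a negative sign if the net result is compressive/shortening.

88.5 MPa

Internal axial forces (sectioning from the free end, tension +): N_CD = 11.8 kN, N_BC = -12.8 kN, N_AB = 14.8 kN.
A_CD = 133.4 mm².
σ_CD = N_CD/A_CD = 11800/133.4 = 88.47 MPa.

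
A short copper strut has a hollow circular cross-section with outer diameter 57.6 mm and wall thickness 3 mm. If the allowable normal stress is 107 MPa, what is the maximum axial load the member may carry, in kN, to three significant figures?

A = 514.6 mm².
P_max = σ_allow · A = 107 · 514.6 = 55060 N = 55.06 kN.

55.1 kN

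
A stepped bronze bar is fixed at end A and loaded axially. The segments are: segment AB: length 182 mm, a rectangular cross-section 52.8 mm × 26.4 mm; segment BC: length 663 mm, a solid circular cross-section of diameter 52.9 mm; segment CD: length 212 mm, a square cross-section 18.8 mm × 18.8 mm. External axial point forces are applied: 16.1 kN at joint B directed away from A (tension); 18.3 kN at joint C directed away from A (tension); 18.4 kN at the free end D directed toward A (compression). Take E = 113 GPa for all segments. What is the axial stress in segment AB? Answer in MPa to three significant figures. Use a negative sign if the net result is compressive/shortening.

Internal axial forces (sectioning from the free end, tension +): N_CD = -18.4 kN, N_BC = -0.1 kN, N_AB = 16 kN.
A_AB = 1394 mm².
σ_AB = N_AB/A_AB = 16000/1394 = 11.48 MPa.

11.5 MPa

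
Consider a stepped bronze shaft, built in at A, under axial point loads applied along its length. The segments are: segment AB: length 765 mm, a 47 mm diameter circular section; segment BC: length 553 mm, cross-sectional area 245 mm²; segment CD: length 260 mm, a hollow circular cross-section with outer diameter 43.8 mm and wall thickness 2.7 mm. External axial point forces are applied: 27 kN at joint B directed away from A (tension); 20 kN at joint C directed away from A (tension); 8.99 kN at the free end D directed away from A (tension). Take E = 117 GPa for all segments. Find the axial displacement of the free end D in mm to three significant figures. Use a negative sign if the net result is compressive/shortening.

Internal axial forces (sectioning from the free end, tension +): N_CD = 8.99 kN, N_BC = 28.99 kN, N_AB = 55.99 kN.
A_AB = 1735 mm².
A_CD = 348.6 mm².
δ_AB = 55990·765/(1735·117000) = 0.211 mm
δ_BC = 28990·553/(245·117000) = 0.5593 mm
δ_CD = 8990·260/(348.6·117000) = 0.0573 mm
δ = Σδ_i = 0.8276 mm.

0.828 mm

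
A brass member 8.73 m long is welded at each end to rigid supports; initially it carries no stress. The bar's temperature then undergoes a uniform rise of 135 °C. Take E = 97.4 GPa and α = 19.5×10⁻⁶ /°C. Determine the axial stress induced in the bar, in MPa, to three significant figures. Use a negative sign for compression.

-256 MPa

Free thermal expansion αLΔT = 19.5e-6 · 8730 · 135 = 22.98 mm.
The walls impose strain ε = −(22.98)/8730 = -2.6325e-03; σ = Eε = 97400 · -2.6325e-03 = -256.4 MPa.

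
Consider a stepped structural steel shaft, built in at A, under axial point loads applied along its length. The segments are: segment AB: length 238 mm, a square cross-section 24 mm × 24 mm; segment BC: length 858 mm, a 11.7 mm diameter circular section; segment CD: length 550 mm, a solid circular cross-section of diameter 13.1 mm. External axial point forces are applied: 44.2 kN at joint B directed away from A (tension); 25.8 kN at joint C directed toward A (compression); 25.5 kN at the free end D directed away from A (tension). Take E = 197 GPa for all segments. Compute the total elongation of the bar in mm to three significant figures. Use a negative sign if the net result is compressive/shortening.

Internal axial forces (sectioning from the free end, tension +): N_CD = 25.5 kN, N_BC = -0.3 kN, N_AB = 43.9 kN.
A_AB = 576 mm².
A_BC = 107.5 mm².
A_CD = 134.8 mm².
δ_AB = 43900·238/(576·197000) = 0.09208 mm
δ_BC = -300·858/(107.5·197000) = -0.01215 mm
δ_CD = 25500·550/(134.8·197000) = 0.5282 mm
δ = Σδ_i = 0.6081 mm.

0.608 mm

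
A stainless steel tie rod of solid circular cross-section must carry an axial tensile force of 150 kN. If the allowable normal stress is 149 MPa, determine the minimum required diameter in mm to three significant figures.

35.8 mm

Required area A ≥ P/σ_allow = 150000/149 = 1007 mm².
For a solid circular section, d ≥ √(4A/π) = 35.8 mm.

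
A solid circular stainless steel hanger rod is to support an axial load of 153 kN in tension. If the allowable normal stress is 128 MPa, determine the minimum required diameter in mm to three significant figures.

39.0 mm

Required area A ≥ P/σ_allow = 153000/128 = 1195 mm².
For a solid circular section, d ≥ √(4A/π) = 39.01 mm.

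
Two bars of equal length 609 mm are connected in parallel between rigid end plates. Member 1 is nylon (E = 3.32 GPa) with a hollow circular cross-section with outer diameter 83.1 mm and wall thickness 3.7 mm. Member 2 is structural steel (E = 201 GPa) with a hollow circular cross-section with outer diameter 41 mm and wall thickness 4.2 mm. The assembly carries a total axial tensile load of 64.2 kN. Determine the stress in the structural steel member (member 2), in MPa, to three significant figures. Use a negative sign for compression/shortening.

A_1 = 922.9 mm².
A_2 = 485.6 mm².
Equal strain + equilibrium ⇒ each member carries load in proportion to AE: A₁E₁ = 3064000 N, A₂E₂ = 97600000 N, ΣAE = 100700000 N.
σ₂ = P·E₂/ΣAE = 64200·201000/100700000 = 128.2 MPa.

128 MPa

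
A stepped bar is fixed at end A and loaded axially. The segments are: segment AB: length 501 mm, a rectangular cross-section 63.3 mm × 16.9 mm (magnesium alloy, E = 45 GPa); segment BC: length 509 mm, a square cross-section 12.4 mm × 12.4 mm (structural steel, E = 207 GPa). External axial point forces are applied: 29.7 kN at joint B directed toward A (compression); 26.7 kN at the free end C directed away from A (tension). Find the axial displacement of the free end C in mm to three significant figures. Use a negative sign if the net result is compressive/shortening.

0.396 mm

Internal axial forces (sectioning from the free end, tension +): N_BC = 26.7 kN, N_AB = -3 kN.
A_AB = 1070 mm².
A_BC = 153.8 mm².
δ_AB = -3000·501/(1070·45000) = -0.03122 mm
δ_BC = 26700·509/(153.8·207000) = 0.427 mm
δ = Σδ_i = 0.3958 mm.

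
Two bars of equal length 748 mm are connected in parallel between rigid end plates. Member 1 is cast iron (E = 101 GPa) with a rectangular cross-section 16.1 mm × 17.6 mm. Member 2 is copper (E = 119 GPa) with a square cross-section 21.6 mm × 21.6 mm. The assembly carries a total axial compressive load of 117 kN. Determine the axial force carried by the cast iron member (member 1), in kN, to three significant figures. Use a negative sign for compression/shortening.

-39.8 kN

A_1 = 283.4 mm².
A_2 = 466.6 mm².
Equal strain + equilibrium ⇒ each member carries load in proportion to AE: A₁E₁ = 28620000 N, A₂E₂ = 55520000 N, ΣAE = 84140000 N.
F₁ = P·A₁E₁/ΣAE = -117000·28620000/84140000 = -39800 N.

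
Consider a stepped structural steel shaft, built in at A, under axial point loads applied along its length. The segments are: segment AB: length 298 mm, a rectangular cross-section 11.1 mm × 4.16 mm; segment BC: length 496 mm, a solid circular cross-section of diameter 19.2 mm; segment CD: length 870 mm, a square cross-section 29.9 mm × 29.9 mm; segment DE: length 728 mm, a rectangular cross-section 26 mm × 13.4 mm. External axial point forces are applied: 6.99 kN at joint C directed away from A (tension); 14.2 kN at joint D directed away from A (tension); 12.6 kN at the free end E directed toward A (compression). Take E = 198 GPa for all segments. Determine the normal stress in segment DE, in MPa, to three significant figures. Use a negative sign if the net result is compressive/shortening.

-36.2 MPa

Internal axial forces (sectioning from the free end, tension +): N_DE = -12.6 kN, N_CD = 1.6 kN, N_BC = 8.59 kN, N_AB = 8.59 kN.
A_DE = 348.4 mm².
σ_DE = N_DE/A_DE = -12600/348.4 = -36.17 MPa.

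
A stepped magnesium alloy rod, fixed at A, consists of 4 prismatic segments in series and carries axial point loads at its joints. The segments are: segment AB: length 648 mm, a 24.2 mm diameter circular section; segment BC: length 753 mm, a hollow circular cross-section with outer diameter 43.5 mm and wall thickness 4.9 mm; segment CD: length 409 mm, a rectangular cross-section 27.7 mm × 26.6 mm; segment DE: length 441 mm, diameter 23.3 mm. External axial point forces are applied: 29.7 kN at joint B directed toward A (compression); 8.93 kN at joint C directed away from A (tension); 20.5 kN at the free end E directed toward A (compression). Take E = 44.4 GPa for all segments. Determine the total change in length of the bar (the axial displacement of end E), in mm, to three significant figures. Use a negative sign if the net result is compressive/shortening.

Internal axial forces (sectioning from the free end, tension +): N_DE = -20.5 kN, N_CD = -20.5 kN, N_BC = -11.57 kN, N_AB = -41.27 kN.
A_AB = 460 mm².
A_BC = 594.2 mm².
A_CD = 736.8 mm².
A_DE = 426.4 mm².
δ_AB = -41270·648/(460·44400) = -1.31 mm
δ_BC = -11570·753/(594.2·44400) = -0.3302 mm
δ_CD = -20500·409/(736.8·44400) = -0.2563 mm
δ_DE = -20500·441/(426.4·44400) = -0.4775 mm
δ = Σδ_i = -2.374 mm.

-2.37 mm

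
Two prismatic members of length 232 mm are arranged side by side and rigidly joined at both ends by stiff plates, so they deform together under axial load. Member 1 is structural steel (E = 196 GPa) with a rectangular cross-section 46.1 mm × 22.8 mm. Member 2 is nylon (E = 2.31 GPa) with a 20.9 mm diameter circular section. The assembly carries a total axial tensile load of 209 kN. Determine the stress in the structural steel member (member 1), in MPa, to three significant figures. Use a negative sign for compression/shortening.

A_1 = 1051 mm².
A_2 = 343.1 mm².
Equal strain + equilibrium ⇒ each member carries load in proportion to AE: A₁E₁ = 206000000 N, A₂E₂ = 792500 N, ΣAE = 206800000 N.
σ₁ = P·E₁/ΣAE = 209000·196000/206800000 = 198.1 MPa.

198 MPa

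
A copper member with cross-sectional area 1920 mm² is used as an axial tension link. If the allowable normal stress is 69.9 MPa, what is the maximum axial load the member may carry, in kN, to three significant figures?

134 kN

P_max = σ_allow · A = 69.9 · 1920 = 134200 N = 134.2 kN.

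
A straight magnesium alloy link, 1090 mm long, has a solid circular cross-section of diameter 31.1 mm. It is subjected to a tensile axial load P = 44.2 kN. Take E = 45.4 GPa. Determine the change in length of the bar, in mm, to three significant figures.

1.40 mm

A = 759.6 mm².
δ_mech = NL/(AE) = 44200·1090/(759.6·45400) = 1.397 mm.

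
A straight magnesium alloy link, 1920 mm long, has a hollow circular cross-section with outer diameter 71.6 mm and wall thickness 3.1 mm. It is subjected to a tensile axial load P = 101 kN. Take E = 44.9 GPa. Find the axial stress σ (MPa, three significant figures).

151 MPa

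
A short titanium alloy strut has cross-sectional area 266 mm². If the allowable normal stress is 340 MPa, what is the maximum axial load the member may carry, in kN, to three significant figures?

90.4 kN

P_max = σ_allow · A = 340 · 266 = 90440 N = 90.44 kN.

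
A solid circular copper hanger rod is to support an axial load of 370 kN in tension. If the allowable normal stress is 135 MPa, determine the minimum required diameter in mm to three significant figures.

59.1 mm

Required area A ≥ P/σ_allow = 370000/135 = 2741 mm².
For a solid circular section, d ≥ √(4A/π) = 59.07 mm.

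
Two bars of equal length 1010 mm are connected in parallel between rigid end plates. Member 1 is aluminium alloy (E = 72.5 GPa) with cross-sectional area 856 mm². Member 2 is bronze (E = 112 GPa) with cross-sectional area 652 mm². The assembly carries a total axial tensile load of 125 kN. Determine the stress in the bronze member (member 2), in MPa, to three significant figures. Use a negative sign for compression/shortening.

104 MPa

Equal strain + equilibrium ⇒ each member carries load in proportion to AE: A₁E₁ = 62060000 N, A₂E₂ = 73020000 N, ΣAE = 135100000 N.
σ₂ = P·E₂/ΣAE = 125000·112000/135100000 = 103.6 MPa.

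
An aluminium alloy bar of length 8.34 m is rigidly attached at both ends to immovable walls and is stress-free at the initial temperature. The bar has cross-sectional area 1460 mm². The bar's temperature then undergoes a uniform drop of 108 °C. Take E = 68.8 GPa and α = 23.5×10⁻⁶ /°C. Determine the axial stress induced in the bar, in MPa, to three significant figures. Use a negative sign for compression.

175 MPa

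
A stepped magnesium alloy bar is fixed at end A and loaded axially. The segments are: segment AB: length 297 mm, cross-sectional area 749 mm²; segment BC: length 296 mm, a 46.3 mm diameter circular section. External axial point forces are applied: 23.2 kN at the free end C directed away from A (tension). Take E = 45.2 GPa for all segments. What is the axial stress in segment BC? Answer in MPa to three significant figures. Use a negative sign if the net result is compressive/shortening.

Internal axial forces (sectioning from the free end, tension +): N_BC = 23.2 kN, N_AB = 23.2 kN.
A_BC = 1684 mm².
σ_BC = N_BC/A_BC = 23200/1684 = 13.78 MPa.

13.8 MPa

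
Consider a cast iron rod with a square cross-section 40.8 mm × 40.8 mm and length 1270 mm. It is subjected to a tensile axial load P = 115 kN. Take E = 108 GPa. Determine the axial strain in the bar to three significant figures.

6.40e-04

A = 1665 mm².
σ = N/A = 69.08 MPa; ε = σ/E = 69.08/108000 = 6.397e-04.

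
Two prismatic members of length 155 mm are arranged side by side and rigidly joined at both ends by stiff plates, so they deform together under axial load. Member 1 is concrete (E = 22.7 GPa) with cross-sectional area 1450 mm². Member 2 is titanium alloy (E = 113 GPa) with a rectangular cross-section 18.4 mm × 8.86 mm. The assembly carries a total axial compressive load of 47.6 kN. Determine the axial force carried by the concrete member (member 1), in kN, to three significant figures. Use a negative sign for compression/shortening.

-30.5 kN

A_2 = 163 mm².
Equal strain + equilibrium ⇒ each member carries load in proportion to AE: A₁E₁ = 32920000 N, A₂E₂ = 18420000 N, ΣAE = 51340000 N.
F₁ = P·A₁E₁/ΣAE = -47600·32920000/51340000 = -30520 N.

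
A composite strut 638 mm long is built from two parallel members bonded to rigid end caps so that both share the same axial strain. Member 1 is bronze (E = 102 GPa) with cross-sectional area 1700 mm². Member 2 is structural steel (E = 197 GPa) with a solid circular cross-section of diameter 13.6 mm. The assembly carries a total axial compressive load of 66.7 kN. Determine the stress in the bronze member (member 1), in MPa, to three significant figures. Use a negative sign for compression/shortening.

A_2 = 145.3 mm².
Equal strain + equilibrium ⇒ each member carries load in proportion to AE: A₁E₁ = 173400000 N, A₂E₂ = 28620000 N, ΣAE = 202000000 N.
σ₁ = P·E₁/ΣAE = -66700·102000/202000000 = -33.68 MPa.

-33.7 MPa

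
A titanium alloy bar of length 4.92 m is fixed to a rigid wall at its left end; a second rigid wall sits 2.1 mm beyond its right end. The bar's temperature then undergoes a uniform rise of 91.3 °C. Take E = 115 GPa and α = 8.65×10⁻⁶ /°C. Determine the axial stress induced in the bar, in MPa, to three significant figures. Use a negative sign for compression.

-41.7 MPa

Free thermal expansion αLΔT = 8.65e-6 · 4920 · 91.3 = 3.886 mm.
The walls engage after the gap closes; constrained expansion = 3.886 − 2.1 = 1.786 mm.
The walls impose strain ε = −(1.786)/4920 = -3.6292e-04; σ = Eε = 115000 · -3.6292e-04 = -41.74 MPa.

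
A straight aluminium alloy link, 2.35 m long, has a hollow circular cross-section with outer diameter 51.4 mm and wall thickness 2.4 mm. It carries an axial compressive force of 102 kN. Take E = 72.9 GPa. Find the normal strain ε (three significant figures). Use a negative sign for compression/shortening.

-0.00379

A = 369.5 mm².
σ = N/A = -276.1 MPa; ε = σ/E = -276.1/72900 = -3.787e-03.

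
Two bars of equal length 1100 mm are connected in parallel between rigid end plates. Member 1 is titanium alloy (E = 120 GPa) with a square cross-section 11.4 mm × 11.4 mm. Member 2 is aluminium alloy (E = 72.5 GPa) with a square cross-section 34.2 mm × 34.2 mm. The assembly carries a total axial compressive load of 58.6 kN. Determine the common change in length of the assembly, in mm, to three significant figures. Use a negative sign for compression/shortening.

A_1 = 130 mm².
A_2 = 1170 mm².
Equal strain + equilibrium ⇒ each member carries load in proportion to AE: A₁E₁ = 15600000 N, A₂E₂ = 84800000 N, ΣAE = 100400000 N.
δ = PL/ΣAE = -58600·1100/100400000 = -0.6421 mm.

-0.642 mm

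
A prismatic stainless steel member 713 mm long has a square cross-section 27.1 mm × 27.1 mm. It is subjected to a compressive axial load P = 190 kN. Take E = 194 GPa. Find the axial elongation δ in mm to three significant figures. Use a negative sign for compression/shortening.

-0.951 mm

A = 734.4 mm².
δ_mech = NL/(AE) = -190000·713/(734.4·194000) = -0.9508 mm.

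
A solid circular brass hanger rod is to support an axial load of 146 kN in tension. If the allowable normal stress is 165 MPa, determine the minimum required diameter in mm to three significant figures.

33.6 mm

Required area A ≥ P/σ_allow = 146000/165 = 884.8 mm².
For a solid circular section, d ≥ √(4A/π) = 33.57 mm.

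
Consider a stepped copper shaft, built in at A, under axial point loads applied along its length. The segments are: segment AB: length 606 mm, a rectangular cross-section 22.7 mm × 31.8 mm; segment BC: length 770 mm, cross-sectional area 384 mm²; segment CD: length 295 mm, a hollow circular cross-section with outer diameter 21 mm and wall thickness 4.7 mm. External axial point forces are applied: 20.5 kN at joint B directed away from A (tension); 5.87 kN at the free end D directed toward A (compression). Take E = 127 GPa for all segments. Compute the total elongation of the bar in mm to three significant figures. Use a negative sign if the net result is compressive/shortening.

-0.0526 mm

Internal axial forces (sectioning from the free end, tension +): N_CD = -5.87 kN, N_BC = -5.87 kN, N_AB = 14.63 kN.
A_AB = 721.9 mm².
A_CD = 240.7 mm².
δ_AB = 14630·606/(721.9·127000) = 0.09671 mm
δ_BC = -5870·770/(384·127000) = -0.09268 mm
δ_CD = -5870·295/(240.7·127000) = -0.05665 mm
δ = Σδ_i = -0.05263 mm.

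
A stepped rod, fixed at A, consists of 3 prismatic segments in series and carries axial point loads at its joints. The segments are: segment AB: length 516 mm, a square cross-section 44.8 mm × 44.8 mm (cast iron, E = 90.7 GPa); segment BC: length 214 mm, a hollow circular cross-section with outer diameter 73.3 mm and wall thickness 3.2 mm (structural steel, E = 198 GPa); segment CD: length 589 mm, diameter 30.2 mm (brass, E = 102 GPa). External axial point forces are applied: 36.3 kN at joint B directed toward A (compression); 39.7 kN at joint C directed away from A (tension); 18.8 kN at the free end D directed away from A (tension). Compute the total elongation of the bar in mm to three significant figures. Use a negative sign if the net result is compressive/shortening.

Internal axial forces (sectioning from the free end, tension +): N_CD = 18.8 kN, N_BC = 58.5 kN, N_AB = 22.2 kN.
A_AB = 2007 mm².
A_BC = 704.7 mm².
A_CD = 716.3 mm².
δ_AB = 22200·516/(2007·90700) = 0.06293 mm
δ_BC = 58500·214/(704.7·198000) = 0.08972 mm
δ_CD = 18800·589/(716.3·102000) = 0.1516 mm
δ = Σδ_i = 0.3042 mm.

0.304 mm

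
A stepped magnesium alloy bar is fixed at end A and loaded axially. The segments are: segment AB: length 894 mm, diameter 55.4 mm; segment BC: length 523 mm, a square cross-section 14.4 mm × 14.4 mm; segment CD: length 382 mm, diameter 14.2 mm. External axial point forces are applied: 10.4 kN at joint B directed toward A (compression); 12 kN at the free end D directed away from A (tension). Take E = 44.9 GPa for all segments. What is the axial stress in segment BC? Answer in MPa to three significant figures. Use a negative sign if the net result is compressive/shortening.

57.9 MPa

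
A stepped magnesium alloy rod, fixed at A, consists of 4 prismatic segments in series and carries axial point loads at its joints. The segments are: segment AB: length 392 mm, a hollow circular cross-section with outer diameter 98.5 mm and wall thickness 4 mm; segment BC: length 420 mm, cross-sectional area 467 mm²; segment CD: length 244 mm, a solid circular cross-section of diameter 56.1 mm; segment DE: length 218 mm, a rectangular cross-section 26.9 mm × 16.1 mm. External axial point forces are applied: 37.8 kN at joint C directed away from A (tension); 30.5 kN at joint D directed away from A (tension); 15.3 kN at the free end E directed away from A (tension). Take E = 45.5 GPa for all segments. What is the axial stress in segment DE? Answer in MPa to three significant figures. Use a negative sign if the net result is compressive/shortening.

35.3 MPa

Internal axial forces (sectioning from the free end, tension +): N_DE = 15.3 kN, N_CD = 45.8 kN, N_BC = 83.6 kN, N_AB = 83.6 kN.
A_DE = 433.1 mm².
σ_DE = N_DE/A_DE = 15300/433.1 = 35.33 MPa.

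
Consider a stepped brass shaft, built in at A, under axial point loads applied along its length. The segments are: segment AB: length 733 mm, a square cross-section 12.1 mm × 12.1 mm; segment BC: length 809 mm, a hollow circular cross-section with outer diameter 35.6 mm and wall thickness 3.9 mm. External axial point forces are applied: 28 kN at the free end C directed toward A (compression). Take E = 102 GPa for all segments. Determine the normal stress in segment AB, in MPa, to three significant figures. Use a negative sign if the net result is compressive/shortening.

-191 MPa

Internal axial forces (sectioning from the free end, tension +): N_BC = -28 kN, N_AB = -28 kN.
A_AB = 146.4 mm².
σ_AB = N_AB/A_AB = -28000/146.4 = -191.2 MPa.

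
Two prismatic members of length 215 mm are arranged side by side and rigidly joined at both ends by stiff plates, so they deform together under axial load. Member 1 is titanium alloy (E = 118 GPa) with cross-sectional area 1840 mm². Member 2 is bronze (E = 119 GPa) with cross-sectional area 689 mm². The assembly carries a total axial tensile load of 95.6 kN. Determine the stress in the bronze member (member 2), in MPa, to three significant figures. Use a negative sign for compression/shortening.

38.0 MPa

Equal strain + equilibrium ⇒ each member carries load in proportion to AE: A₁E₁ = 217100000 N, A₂E₂ = 81990000 N, ΣAE = 299100000 N.
σ₂ = P·E₂/ΣAE = 95600·119000/299100000 = 38.03 MPa.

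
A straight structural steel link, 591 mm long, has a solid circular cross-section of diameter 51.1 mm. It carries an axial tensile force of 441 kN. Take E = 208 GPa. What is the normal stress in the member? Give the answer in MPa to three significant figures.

A = 2051 mm².
σ = N/A = 441000/2051 = 215 MPa.

215 MPa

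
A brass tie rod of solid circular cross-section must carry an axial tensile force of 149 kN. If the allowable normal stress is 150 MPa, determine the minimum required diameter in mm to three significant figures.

35.6 mm

Required area A ≥ P/σ_allow = 149000/150 = 993.3 mm².
For a solid circular section, d ≥ √(4A/π) = 35.56 mm.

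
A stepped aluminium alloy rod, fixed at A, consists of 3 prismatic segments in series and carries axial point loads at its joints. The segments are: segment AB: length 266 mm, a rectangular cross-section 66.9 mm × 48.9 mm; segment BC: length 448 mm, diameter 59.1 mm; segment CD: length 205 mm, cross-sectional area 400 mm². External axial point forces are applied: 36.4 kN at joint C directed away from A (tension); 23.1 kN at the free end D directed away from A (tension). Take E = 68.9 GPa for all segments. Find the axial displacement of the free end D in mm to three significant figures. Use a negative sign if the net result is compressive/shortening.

Internal axial forces (sectioning from the free end, tension +): N_CD = 23.1 kN, N_BC = 59.5 kN, N_AB = 59.5 kN.
A_AB = 3271 mm².
A_BC = 2743 mm².
δ_AB = 59500·266/(3271·68900) = 0.07022 mm
δ_BC = 59500·448/(2743·68900) = 0.141 mm
δ_CD = 23100·205/(400·68900) = 0.1718 mm
δ = Σδ_i = 0.3831 mm.

0.383 mm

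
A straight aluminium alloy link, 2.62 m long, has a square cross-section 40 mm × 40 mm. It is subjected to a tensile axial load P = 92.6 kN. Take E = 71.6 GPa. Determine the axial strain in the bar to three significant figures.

8.08e-04

A = 1600 mm².
σ = N/A = 57.88 MPa; ε = σ/E = 57.88/71600 = 8.083e-04.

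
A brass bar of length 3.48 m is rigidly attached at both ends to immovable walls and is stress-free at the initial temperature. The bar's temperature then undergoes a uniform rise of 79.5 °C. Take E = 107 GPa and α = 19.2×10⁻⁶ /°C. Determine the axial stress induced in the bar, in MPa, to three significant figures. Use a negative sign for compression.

Free thermal expansion αLΔT = 19.2e-6 · 3480 · 79.5 = 5.312 mm.
The walls impose strain ε = −(5.312)/3480 = -1.5264e-03; σ = Eε = 107000 · -1.5264e-03 = -163.3 MPa.

-163 MPa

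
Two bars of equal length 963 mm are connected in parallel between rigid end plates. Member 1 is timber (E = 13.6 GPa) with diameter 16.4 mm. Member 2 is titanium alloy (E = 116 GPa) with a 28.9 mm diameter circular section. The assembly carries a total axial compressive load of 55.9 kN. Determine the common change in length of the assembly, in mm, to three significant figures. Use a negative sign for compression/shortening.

A_1 = 211.2 mm².
A_2 = 656 mm².
Equal strain + equilibrium ⇒ each member carries load in proportion to AE: A₁E₁ = 2873000 N, A₂E₂ = 76090000 N, ΣAE = 78970000 N.
δ = PL/ΣAE = -55900·963/78970000 = -0.6817 mm.

-0.682 mm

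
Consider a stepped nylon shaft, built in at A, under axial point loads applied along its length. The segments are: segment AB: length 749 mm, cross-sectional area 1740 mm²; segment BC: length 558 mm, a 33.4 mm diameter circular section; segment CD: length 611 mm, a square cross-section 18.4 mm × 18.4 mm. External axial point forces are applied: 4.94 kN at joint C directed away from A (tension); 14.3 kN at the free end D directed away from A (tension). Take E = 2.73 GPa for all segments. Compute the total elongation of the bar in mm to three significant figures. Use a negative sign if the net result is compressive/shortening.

17.0 mm

Internal axial forces (sectioning from the free end, tension +): N_CD = 14.3 kN, N_BC = 19.24 kN, N_AB = 19.24 kN.
A_BC = 876.2 mm².
A_CD = 338.6 mm².
δ_AB = 19240·749/(1740·2730) = 3.034 mm
δ_BC = 19240·558/(876.2·2730) = 4.488 mm
δ_CD = 14300·611/(338.6·2730) = 9.453 mm
δ = Σδ_i = 16.98 mm.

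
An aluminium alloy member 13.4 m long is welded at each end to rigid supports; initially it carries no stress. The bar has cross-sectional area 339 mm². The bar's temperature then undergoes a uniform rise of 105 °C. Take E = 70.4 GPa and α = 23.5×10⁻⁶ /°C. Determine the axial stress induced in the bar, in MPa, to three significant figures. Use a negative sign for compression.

-174 MPa

Free thermal expansion αLΔT = 23.5e-6 · 13400 · 105 = 33.06 mm.
The walls impose strain ε = −(33.06)/13400 = -2.4675e-03; σ = Eε = 70400 · -2.4675e-03 = -173.7 MPa.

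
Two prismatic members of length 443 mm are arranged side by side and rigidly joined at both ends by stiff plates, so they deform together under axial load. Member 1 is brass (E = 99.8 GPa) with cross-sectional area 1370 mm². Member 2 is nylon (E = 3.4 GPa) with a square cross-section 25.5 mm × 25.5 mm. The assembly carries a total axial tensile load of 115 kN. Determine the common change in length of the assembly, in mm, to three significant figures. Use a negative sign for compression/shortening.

A_2 = 650.2 mm².
Equal strain + equilibrium ⇒ each member carries load in proportion to AE: A₁E₁ = 136700000 N, A₂E₂ = 2211000 N, ΣAE = 138900000 N.
δ = PL/ΣAE = 115000·443/138900000 = 0.3667 mm.

0.367 mm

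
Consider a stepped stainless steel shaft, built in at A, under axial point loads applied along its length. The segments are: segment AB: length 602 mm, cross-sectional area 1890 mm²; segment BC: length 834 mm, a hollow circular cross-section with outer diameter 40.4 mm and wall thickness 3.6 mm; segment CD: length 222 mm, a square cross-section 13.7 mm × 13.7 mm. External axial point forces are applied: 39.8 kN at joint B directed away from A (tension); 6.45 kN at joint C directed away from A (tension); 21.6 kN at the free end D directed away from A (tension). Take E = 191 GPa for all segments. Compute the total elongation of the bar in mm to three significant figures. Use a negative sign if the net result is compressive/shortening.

0.541 mm

Internal axial forces (sectioning from the free end, tension +): N_CD = 21.6 kN, N_BC = 28.05 kN, N_AB = 67.85 kN.
A_BC = 416.2 mm².
A_CD = 187.7 mm².
δ_AB = 67850·602/(1890·191000) = 0.1131 mm
δ_BC = 28050·834/(416.2·191000) = 0.2943 mm
δ_CD = 21600·222/(187.7·191000) = 0.1338 mm
δ = Σδ_i = 0.5412 mm.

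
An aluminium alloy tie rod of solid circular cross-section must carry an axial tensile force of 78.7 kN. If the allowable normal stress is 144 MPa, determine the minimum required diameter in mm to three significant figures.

Required area A ≥ P/σ_allow = 78700/144 = 546.5 mm².
For a solid circular section, d ≥ √(4A/π) = 26.38 mm.

26.4 mm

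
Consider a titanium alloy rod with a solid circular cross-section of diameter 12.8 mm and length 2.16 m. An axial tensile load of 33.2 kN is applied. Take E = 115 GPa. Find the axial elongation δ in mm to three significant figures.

A = 128.7 mm².
δ_mech = NL/(AE) = 33200·2160/(128.7·115000) = 4.846 mm.

4.85 mm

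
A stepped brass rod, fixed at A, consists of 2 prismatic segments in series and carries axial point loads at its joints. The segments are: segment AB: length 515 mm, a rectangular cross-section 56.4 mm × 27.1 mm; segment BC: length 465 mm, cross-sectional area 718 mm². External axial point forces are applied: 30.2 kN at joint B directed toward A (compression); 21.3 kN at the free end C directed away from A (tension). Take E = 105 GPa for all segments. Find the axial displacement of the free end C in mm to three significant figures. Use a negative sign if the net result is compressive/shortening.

0.103 mm

Internal axial forces (sectioning from the free end, tension +): N_BC = 21.3 kN, N_AB = -8.9 kN.
A_AB = 1528 mm².
δ_AB = -8900·515/(1528·105000) = -0.02856 mm
δ_BC = 21300·465/(718·105000) = 0.1314 mm
δ = Σδ_i = 0.1028 mm.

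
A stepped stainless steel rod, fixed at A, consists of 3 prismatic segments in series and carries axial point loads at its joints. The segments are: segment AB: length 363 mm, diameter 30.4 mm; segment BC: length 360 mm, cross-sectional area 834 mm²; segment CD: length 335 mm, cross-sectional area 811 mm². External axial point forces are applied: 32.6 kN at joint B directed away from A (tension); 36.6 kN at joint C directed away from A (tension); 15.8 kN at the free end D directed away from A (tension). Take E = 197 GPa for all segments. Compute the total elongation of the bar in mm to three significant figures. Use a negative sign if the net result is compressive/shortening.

Internal axial forces (sectioning from the free end, tension +): N_CD = 15.8 kN, N_BC = 52.4 kN, N_AB = 85 kN.
A_AB = 725.8 mm².
δ_AB = 85000·363/(725.8·197000) = 0.2158 mm
δ_BC = 52400·360/(834·197000) = 0.1148 mm
δ_CD = 15800·335/(811·197000) = 0.03313 mm
δ = Σδ_i = 0.3637 mm.

0.364 mm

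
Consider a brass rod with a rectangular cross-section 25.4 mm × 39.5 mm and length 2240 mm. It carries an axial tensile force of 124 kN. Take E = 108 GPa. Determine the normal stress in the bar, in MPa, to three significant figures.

124 MPa

A = 1003 mm².
σ = N/A = 124000/1003 = 123.6 MPa.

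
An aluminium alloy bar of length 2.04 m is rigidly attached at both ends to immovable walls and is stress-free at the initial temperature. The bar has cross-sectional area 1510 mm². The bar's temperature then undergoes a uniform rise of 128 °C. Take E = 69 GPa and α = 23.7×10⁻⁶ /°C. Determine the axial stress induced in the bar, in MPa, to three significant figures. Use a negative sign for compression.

Free thermal expansion αLΔT = 23.7e-6 · 2040 · 128 = 6.189 mm.
The walls impose strain ε = −(6.189)/2040 = -3.0336e-03; σ = Eε = 69000 · -3.0336e-03 = -209.3 MPa.

-209 MPa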